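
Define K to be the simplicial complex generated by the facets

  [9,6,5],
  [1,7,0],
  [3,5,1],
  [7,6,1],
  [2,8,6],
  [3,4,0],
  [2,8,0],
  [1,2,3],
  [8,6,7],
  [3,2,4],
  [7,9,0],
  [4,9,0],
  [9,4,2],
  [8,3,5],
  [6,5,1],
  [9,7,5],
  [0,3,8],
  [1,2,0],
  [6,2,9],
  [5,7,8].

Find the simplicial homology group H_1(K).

H_1 = Z ⊕ Z/2Z.

We work with the vertex ordering 0 < 1 < 2 < 3 < 4 < 5 < 6 < 7 < 8 < 9. The simplices of K, each written with vertices in increasing order, are:

  0-simplices (10): [0], [1], [2], [3], [4], [5], [6], [7], [8], [9]
  1-simplices (30): (30 of them)
  2-simplices (20): (20 of them)

so the chain groups are C_0 ≅ Z^10, C_1 ≅ Z^30, C_2 ≅ Z^20.

Boundary ∂_1: C_1 → C_0 maps an edge to its endpoints' difference, ∂[p,q] = q − p.
The resulting 10×30 matrix has rank 9, and its Smith normal form has invariant factors (1,1,1,1,1,1,1,1,1).

∂_2: C_2 → C_1 maps a triangle to the signed sum of its edges. For instance
  ∂[2,6,8] = [6,8] − [2,8] + [2,6],
  ∂[5,7,9] = [7,9] − [5,9] + [5,7].
As a 30×20 matrix over Z this has rank 20, with invariant factors (1,1,1,1,1,1,1,1,1,1,1,1,1,1,1,1,1,1,1,2).

From H_k ≅ ker(∂_k) / im(∂_{k+1}) we obtain:

  H_1: rank ker ∂_1 − rank ∂_2 = (30 − 9) − 20 = 1, and ∂_2 has invariant factor 2 > 1, so H_1 ≅ Z ⊕ Z/2Z.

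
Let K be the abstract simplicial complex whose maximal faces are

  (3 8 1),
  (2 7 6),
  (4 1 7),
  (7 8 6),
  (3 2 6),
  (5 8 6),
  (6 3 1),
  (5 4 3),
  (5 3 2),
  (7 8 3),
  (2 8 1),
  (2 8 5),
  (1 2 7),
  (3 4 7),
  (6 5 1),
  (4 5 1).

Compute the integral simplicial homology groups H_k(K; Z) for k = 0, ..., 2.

H_0 = Z,  H_1 = Z^2,  H_2 = Z.

We work with the vertex ordering 1 < 2 < 3 < 4 < 5 < 6 < 7 < 8. The simplices of K, each written with vertices in increasing order, are:

  0-simplices (8): [1], [2], [3], [4], [5], [6], [7], [8]
  1-simplices (24): (24 of them)
  2-simplices (16): [1,2,7], [1,2,8], [1,3,6], [1,3,8], [1,4,5], [1,4,7], [1,5,6], [2,3,5], [2,3,6], [2,5,8], [2,6,7], [3,4,5], [3,4,7], [3,7,8], [5,6,8], [6,7,8]

so the chain groups are C_0 ≅ Z^8, C_1 ≅ Z^24, C_2 ≅ Z^16.

∂_1: C_1 → C_0 sends each edge [p,q] (with p < q) to q − p. For instance
  ∂[1,2] = [2] − [1].
This gives a 8×24 integer matrix of rank 7; reducing to Smith normal form yields diagonal entries (1,1,1,1,1,1,1).

∂_2: C_2 → C_1 maps a triangle to the signed sum of its edges. For instance
  ∂[3,4,5] = [4,5] − [3,5] + [3,4],
  ∂[3,7,8] = [7,8] − [3,8] + [3,7].
The resulting 24×16 matrix has rank 15, and its Smith normal form has invariant factors (1,1,1,1,1,1,1,1,1,1,1,1,1,1,1).

Computing H_k = (kernel of ∂_k) / (image of ∂_{k+1}):

  H_0: rank C_0 − rank ∂_1 = 8 − 7 = 1, and the invariant factors of ∂_1 are all 1, so H_0 = Z.
  H_1: rank ker ∂_1 − rank ∂_2 = (24 − 7) − 15 = 2, and the invariant factors of ∂_2 are all 1, so H_1 = Z^2.
  H_2: rank ker ∂_2 − rank ∂_3 = (16 − 15) − 0 = 1, and there is no ∂_3, so H_2 = Z.

As a check, the Euler characteristic is 8 − 24 + 16 = 0, which agrees with 1 − 2 + 1 = 0.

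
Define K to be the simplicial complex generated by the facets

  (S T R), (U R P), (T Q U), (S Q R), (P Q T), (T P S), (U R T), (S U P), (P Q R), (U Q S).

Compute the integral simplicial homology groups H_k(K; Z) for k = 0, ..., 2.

H_0 ≅ Z,  H_1 ≅ Z/2,  H_2 = 0.

We work with the vertex ordering P < Q < R < S < T < U. The simplices of K, each written with vertices in increasing order, are:

  0-simplices (6): P, Q, R, S, T, U
  1-simplices (15): PQ, PR, PS, PT, PU, QR, QS, QT, QU, RS, RT, RU, ST, SU, TU
  2-simplices (10): PQR, PQT, PRU, PST, PSU, QRS, QSU, QTU, RST, RTU

Hence C_0 ≅ Z^6, C_1 ≅ Z^15, C_2 ≅ Z^10.

The boundary map ∂_1: C_1 → C_0 sends each edge [p,q] (with p < q) to q − p. For instance
  ∂QS = S − Q.
This gives a 6×15 integer matrix of rank 5; reducing to Smith normal form yields diagonal entries (1,1,1,1,1).

The boundary map ∂_2: C_2 → C_1 maps a triangle to the signed sum of its edges. For instance
  ∂PRU = RU − PU + PR,
  ∂RST = ST − RT + RS.
As a 15×10 matrix over Z this has rank 10, with invariant factors (1,1,1,1,1,1,1,1,1,2).

Reading off H_k = ker ∂_k / im ∂_{k+1}:

  H_0: rank C_0 − rank ∂_1 = 6 − 5 = 1, and the invariant factors of ∂_1 are all 1, so H_0 = Z.
  H_1: rank ker ∂_1 − rank ∂_2 = (15 − 5) − 10 = 0, and ∂_2 has invariant factor 2 > 1, so H_1 = Z/2.
  H_2: rank ker ∂_2 − rank ∂_3 = (10 − 10) − 0 = 0, and there is no ∂_3, so H_2 = 0.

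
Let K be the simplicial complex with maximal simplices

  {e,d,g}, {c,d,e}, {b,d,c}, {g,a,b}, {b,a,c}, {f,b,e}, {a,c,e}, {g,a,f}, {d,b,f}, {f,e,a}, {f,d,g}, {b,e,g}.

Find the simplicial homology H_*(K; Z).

H_0 ≅ Z,  H_1 ≅ Z/2,  H_2 = 0.

Order the vertices as a < b < c < d < e < f < g. Listing each simplex with vertices in this order, K has dimension 2 with simplices:

  0-simplices (7): a, b, c, d, e, f, g
  1-simplices (18): ab, ac, ae, af, ag, bc, bd, be, bf, bg, cd, ce, de, df, dg, ef, eg, fg
  2-simplices (12): abc, abg, ace, aef, afg, bcd, bdf, bef, beg, cde, deg, dfg

giving chain groups C_0 ≅ Z^7, C_1 ≅ Z^18, C_2 ≅ Z^12.

∂_1: C_1 → C_0 is given by ∂[p,q] = [q] − [p]. For instance
  ∂ef = f − e.
The resulting 7×18 matrix has rank 6, and its Smith normal form has invariant factors (1,1,1,1,1,1).

∂_2: C_2 → C_1 sends each 2-simplex [p,q,r] to [q,r] − [p,r] + [p,q]. For instance
  ∂abg = bg − ag + ab,
  ∂bef = ef − bf + be.
The resulting 18×12 matrix has rank 12, and its Smith normal form has invariant factors (1,1,1,1,1,1,1,1,1,1,1,2).

Now H_k = ker ∂_k / im ∂_{k+1}, so:

  H_0: rank C_0 − rank ∂_1 = 7 − 6 = 1, and the invariant factors of ∂_1 are all 1, so H_0 ≅ Z.
  H_1: rank ker ∂_1 − rank ∂_2 = (18 − 6) − 12 = 0, and ∂_2 has invariant factor 2 > 1, so H_1 ≅ Z/2.
  H_2: rank ker ∂_2 − rank ∂_3 = (12 − 12) − 0 = 0, and there is no ∂_3, so H_2 ≅ 0.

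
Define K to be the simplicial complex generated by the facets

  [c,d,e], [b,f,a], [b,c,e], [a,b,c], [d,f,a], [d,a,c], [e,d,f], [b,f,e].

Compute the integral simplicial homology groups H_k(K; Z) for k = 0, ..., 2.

H_0 = Z,  H_1 = 0,  H_2 = Z.

We work with the vertex ordering a < b < c < d < e < f. The simplices of K, each written with vertices in increasing order, are:

  0-simplices (6): a, b, c, d, e, f
  1-simplices (12): ab, ac, ad, af, bc, be, bf, cd, ce, de, df, ef
  2-simplices (8): abc, abf, acd, adf, bce, bef, cde, def

so the chain groups are C_0 ≅ Z^6, C_1 ≅ Z^12, C_2 ≅ Z^8.

Boundary ∂_1: C_1 → C_0 is given by ∂[p,q] = [q] − [p].
The resulting 6×12 matrix has rank 5, and its Smith normal form has invariant factors (1,1,1,1,1).

The boundary map ∂_2: C_2 → C_1 maps a triangle to the signed sum of its edges. For instance
  ∂acd = cd − ad + ac,
  ∂abf = bf − af + ab.
The resulting 12×8 matrix has rank 7, and its Smith normal form has invariant factors (1,1,1,1,1,1,1).

Reading off H_k = ker ∂_k / im ∂_{k+1}:

  H_0: rank C_0 − rank ∂_1 = 6 − 5 = 1, and the invariant factors of ∂_1 are all 1, so H_0 = Z.
  H_1: rank ker ∂_1 − rank ∂_2 = (12 − 5) − 7 = 0, and the invariant factors of ∂_2 are all 1, so H_1 = 0.
  H_2: rank ker ∂_2 − rank ∂_3 = (8 − 7) − 0 = 1, and there is no ∂_3, so H_2 = Z.

As a check, the Euler characteristic is 6 − 12 + 8 = 2, which agrees with 1 − 0 + 1 = 2.
(K is a triangulation of the 2-sphere S^2.)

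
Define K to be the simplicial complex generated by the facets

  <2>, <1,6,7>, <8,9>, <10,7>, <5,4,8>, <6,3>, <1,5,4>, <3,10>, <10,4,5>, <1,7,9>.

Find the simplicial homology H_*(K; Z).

H_0 ≅ Z^2,  H_1 ≅ Z^3,  H_2 = 0.

K has 10 vertices, 16 edges, 5 triangles.
rank ∂_0 = 0, rank ∂_1 = 8 ⇒ b_0 = 10 − 0 − 8 = 2; all invariant factors of ∂_1 are 1 so no torsion. So H_0 ≅ Z^2.
rank ∂_1 = 8, rank ∂_2 = 5 ⇒ b_1 = 16 − 8 − 5 = 3; all invariant factors of ∂_2 are 1 so no torsion. So H_1 ≅ Z^3.
rank ∂_2 = 5, rank ∂_3 = 0 ⇒ b_2 = 5 − 5 − 0 = 0. So H_2 ≅ 0.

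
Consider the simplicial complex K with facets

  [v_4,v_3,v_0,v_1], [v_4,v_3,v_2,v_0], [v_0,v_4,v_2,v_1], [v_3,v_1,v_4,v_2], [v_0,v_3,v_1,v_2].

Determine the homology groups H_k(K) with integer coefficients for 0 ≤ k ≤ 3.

We work with the vertex ordering v_0 < v_1 < v_2 < v_3 < v_4. The simplices of K, each written with vertices in increasing order, are:

  0-simplices (5): [v_0], [v_1], [v_2], [v_3], [v_4]
  1-simplices (10): [v_0,v_1], [v_0,v_2], [v_0,v_3], [v_0,v_4], [v_1,v_2], [v_1,v_3], [v_1,v_4], [v_2,v_3], [v_2,v_4], [v_3,v_4]
  2-simplices (10): [v_0,v_1,v_2], [v_0,v_1,v_3], [v_0,v_1,v_4], [v_0,v_2,v_3], [v_0,v_2,v_4], [v_0,v_3,v_4], [v_1,v_2,v_3], [v_1,v_2,v_4], [v_1,v_3,v_4], [v_2,v_3,v_4]
  3-simplices (5): [v_0,v_1,v_2,v_3], [v_0,v_1,v_2,v_4], [v_0,v_1,v_3,v_4], [v_0,v_2,v_3,v_4], [v_1,v_2,v_3,v_4]

Hence C_0 ≅ Z^5, C_1 ≅ Z^10, C_2 ≅ Z^10, C_3 ≅ Z^5.

∂_1: C_1 → C_0 sends each edge [p,q] (with p < q) to q − p. For instance
  ∂[v_0,v_2] = [v_2] − [v_0].
This gives a 5×10 integer matrix of rank 4; reducing to Smith normal form yields diagonal entries (1,1,1,1).

∂_2: C_2 → C_1 maps a triangle to the signed sum of its edges. For instance
  ∂[v_0,v_1,v_3] = [v_1,v_3] − [v_0,v_3] + [v_0,v_1],
  ∂[v_0,v_2,v_4] = [v_2,v_4] − [v_0,v_4] + [v_0,v_2].
This gives a 10×10 integer matrix of rank 6; reducing to Smith normal form yields diagonal entries (1,1,1,1,1,1).

∂_3: C_3 → C_2 sends each 3-simplex σ to the alternating sum Σ_i (−1)^i (σ with its i-th vertex removed). For instance
  ∂[v_0,v_2,v_3,v_4] = [v_2,v_3,v_4] − [v_0,v_3,v_4] + [v_0,v_2,v_4] − [v_0,v_2,v_3],
  ∂[v_0,v_1,v_2,v_3] = [v_1,v_2,v_3] − [v_0,v_2,v_3] + [v_0,v_1,v_3] − [v_0,v_1,v_2].
The 10×5 boundary matrix has rank 4 and Smith normal form diag(1,1,1,1).

From H_k ≅ ker(∂_k) / im(∂_{k+1}) we obtain:

  H_0: rank C_0 − rank ∂_1 = 5 − 4 = 1, and the invariant factors of ∂_1 are all 1, so H_0 ≅ Z.
  H_1: rank ker ∂_1 − rank ∂_2 = (10 − 4) − 6 = 0, and the invariant factors of ∂_2 are all 1, so H_1 ≅ 0.
  H_2: rank ker ∂_2 − rank ∂_3 = (10 − 6) − 4 = 0, and the invariant factors of ∂_3 are all 1, so H_2 ≅ 0.
  H_3: rank ker ∂_3 − rank ∂_4 = (5 − 4) − 0 = 1, and there is no ∂_4, so H_3 ≅ Z.

H_0 = Z,  H_1 = 0,  H_2 = 0,  H_3 = Z.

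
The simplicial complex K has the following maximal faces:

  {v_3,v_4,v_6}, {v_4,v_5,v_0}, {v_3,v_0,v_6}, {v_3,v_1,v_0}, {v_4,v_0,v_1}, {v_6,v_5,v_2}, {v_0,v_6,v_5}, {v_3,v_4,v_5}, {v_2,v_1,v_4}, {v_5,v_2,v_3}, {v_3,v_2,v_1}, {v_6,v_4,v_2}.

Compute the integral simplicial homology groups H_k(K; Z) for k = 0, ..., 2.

H_0 ≅ Z,  H_1 ≅ Z/2,  H_2 = 0.

Take the total order v_0 < v_1 < v_2 < v_3 < v_4 < v_5 < v_6 on the vertex set. Then K (dimension 2) consists of the simplices:

  0-simplices (7): [v_0], [v_1], [v_2], [v_3], [v_4], [v_5], [v_6]
  1-simplices (18): (18 of them)
  2-simplices (12): (12 of them)

Hence C_0 ≅ Z^7, C_1 ≅ Z^18, C_2 ≅ Z^12.

∂_1: C_1 → C_0 is given by ∂[p,q] = [q] − [p]. For instance
  ∂[v_1,v_3] = [v_3] − [v_1].
The resulting 7×18 matrix has rank 6, and its Smith normal form has invariant factors (1,1,1,1,1,1).

The boundary map ∂_2: C_2 → C_1 acts by ∂[p,q,r] = [q,r] − [p,r] + [p,q]. For instance
  ∂[v_0,v_1,v_3] = [v_1,v_3] − [v_0,v_3] + [v_0,v_1],
  ∂[v_3,v_4,v_6] = [v_4,v_6] − [v_3,v_6] + [v_3,v_4].
This gives a 18×12 integer matrix of rank 12; reducing to Smith normal form yields diagonal entries (1,1,1,1,1,1,1,1,1,1,1,2).

Reading off H_k = ker ∂_k / im ∂_{k+1}:

  H_0: rank C_0 − rank ∂_1 = 7 − 6 = 1, and the invariant factors of ∂_1 are all 1, so H_0 ≅ Z.
  H_1: rank ker ∂_1 − rank ∂_2 = (18 − 6) − 12 = 0, and ∂_2 has invariant factor 2 > 1, so H_1 ≅ Z/2.
  H_2: rank ker ∂_2 − rank ∂_3 = (12 − 12) − 0 = 0, and there is no ∂_3, so H_2 ≅ 0.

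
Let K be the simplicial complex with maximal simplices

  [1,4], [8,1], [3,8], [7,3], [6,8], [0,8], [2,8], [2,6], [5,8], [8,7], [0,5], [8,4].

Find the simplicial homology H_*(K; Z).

We work with the vertex ordering 0 < 1 < 2 < 3 < 4 < 5 < 6 < 7 < 8. The simplices of K, each written with vertices in increasing order, are:

  0-simplices (9): [0], [1], [2], [3], [4], [5], [6], [7], [8]
  1-simplices (12): [0,5], [0,8], [1,4], [1,8], [2,6], [2,8], [3,7], [3,8], [4,8], [5,8], [6,8], [7,8]

so the chain groups are C_0 ≅ Z^9, C_1 ≅ Z^12.

∂_1: C_1 → C_0 maps an edge to its endpoints' difference, ∂[p,q] = q − p. For instance
  ∂[7,8] = [8] − [7].
The resulting 9×12 matrix has rank 8, and its Smith normal form has invariant factors (1,1,1,1,1,1,1,1).

From H_k ≅ ker(∂_k) / im(∂_{k+1}) we obtain:

  H_0: rank C_0 − rank ∂_1 = 9 − 8 = 1, and the invariant factors of ∂_1 are all 1, so H_0 = Z.
  H_1: rank ker ∂_1 − rank ∂_2 = (12 − 8) − 0 = 4, and there is no ∂_2, so H_1 = Z^4.

H_0 ≅ Z,  H_1 ≅ Z^4.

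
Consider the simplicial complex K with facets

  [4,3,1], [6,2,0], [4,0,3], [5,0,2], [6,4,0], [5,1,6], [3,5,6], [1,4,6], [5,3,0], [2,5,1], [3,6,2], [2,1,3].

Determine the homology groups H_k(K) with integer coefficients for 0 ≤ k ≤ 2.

Fix the vertex order 0 < 1 < 2 < 3 < 4 < 5 < 6 and write every simplex with vertices in increasing order. Then dim K = 2 and the simplices of K are:

  0-simplices (7): [0], [1], [2], [3], [4], [5], [6]
  1-simplices (18): [0,2], [0,3], [0,4], [0,5], [0,6], [1,2], [1,3], [1,4], [1,5], [1,6], [2,3], [2,5], [2,6], [3,4], [3,5], [3,6], [4,6], [5,6]
  2-simplices (12): [0,2,5], [0,2,6], [0,3,4], [0,3,5], [0,4,6], [1,2,3], [1,2,5], [1,3,4], [1,4,6], [1,5,6], [2,3,6], [3,5,6]

giving chain groups C_0 ≅ Z^7, C_1 ≅ Z^18, C_2 ≅ Z^12.

Boundary ∂_1: C_1 → C_0 maps an edge to its endpoints' difference, ∂[p,q] = q − p. For instance
  ∂[0,6] = [6] − [0].
The 7×18 boundary matrix has rank 6 and Smith normal form diag(1,1,1,1,1,1).

∂_2: C_2 → C_1 sends each 2-simplex [p,q,r] to [q,r] − [p,r] + [p,q]. For instance
  ∂[1,4,6] = [4,6] − [1,6] + [1,4],
  ∂[1,3,4] = [3,4] − [1,4] + [1,3].
The 18×12 boundary matrix has rank 12 and Smith normal form diag(1,1,1,1,1,1,1,1,1,1,1,2).

Now H_k = ker ∂_k / im ∂_{k+1}, so:

  H_0: rank C_0 − rank ∂_1 = 7 − 6 = 1, and the invariant factors of ∂_1 are all 1, so H_0 ≅ Z.
  H_1: rank ker ∂_1 − rank ∂_2 = (18 − 6) − 12 = 0, and ∂_2 has invariant factor 2 > 1, so H_1 ≅ Z/2.
  H_2: rank ker ∂_2 − rank ∂_3 = (12 − 12) − 0 = 0, and there is no ∂_3, so H_2 ≅ 0.

H_0 = Z,  H_1 = Z/2,  H_2 = 0.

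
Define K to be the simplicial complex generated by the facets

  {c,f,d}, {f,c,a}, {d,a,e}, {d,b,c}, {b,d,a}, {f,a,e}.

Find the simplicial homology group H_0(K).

H_0 ≅ Z.

Fix the vertex order a < b < c < d < e < f and write every simplex with vertices in increasing order. Then dim K = 2 and the simplices of K are:

  0-simplices (6): a, b, c, d, e, f
  1-simplices (12): ab, ac, ad, ae, af, bc, bd, cd, cf, de, df, ef
  2-simplices (6): abd, acf, ade, aef, bcd, cdf

giving chain groups C_0 ≅ Z^6, C_1 ≅ Z^12, C_2 ≅ Z^6.

The boundary map ∂_1: C_1 → C_0 sends each edge [p,q] (with p < q) to q − p.
The 6×12 boundary matrix has rank 5 and Smith normal form diag(1,1,1,1,1).

The boundary map ∂_2: C_2 → C_1 sends each 2-simplex [p,q,r] to [q,r] − [p,r] + [p,q]. For instance
  ∂abd = bd − ad + ab,
  ∂bcd = cd − bd + bc.
The resulting 12×6 matrix has rank 6, and its Smith normal form has invariant factors (1,1,1,1,1,1).

Now H_k = ker ∂_k / im ∂_{k+1}, so:

  H_0: rank C_0 − rank ∂_1 = 6 − 5 = 1, and the invariant factors of ∂_1 are all 1, so H_0 ≅ Z.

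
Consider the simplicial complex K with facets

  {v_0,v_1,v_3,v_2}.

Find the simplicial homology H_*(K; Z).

H_0 = Z,  H_1 = 0,  H_2 = 0,  H_3 = 0.

We work with the vertex ordering v_0 < v_1 < v_2 < v_3. The simplices of K, each written with vertices in increasing order, are:

  0-simplices (4): [v_0], [v_1], [v_2], [v_3]
  1-simplices (6): [v_0,v_1], [v_0,v_2], [v_0,v_3], [v_1,v_2], [v_1,v_3], [v_2,v_3]
  2-simplices (4): [v_0,v_1,v_2], [v_0,v_1,v_3], [v_0,v_2,v_3], [v_1,v_2,v_3]
  3-simplices (1): [v_0,v_1,v_2,v_3]

giving chain groups C_0 ≅ Z^4, C_1 ≅ Z^6, C_2 ≅ Z^4, C_3 ≅ Z^1.

Boundary ∂_1: C_1 → C_0 sends each edge [p,q] (with p < q) to q − p.
The resulting 4×6 matrix has rank 3, and its Smith normal form has invariant factors (1,1,1).

Boundary ∂_2: C_2 → C_1 acts by ∂[p,q,r] = [q,r] − [p,r] + [p,q]. For instance
  ∂[v_0,v_2,v_3] = [v_2,v_3] − [v_0,v_3] + [v_0,v_2],
  ∂[v_0,v_1,v_3] = [v_1,v_3] − [v_0,v_3] + [v_0,v_1].
This gives a 6×4 integer matrix of rank 3; reducing to Smith normal form yields diagonal entries (1,1,1).

The boundary map ∂_3: C_3 → C_2 sends each 3-simplex σ to the alternating sum Σ_i (−1)^i (σ with its i-th vertex removed). For instance
  ∂[v_0,v_1,v_2,v_3] = [v_1,v_2,v_3] − [v_0,v_2,v_3] + [v_0,v_1,v_3] − [v_0,v_1,v_2].
The resulting 4×1 matrix has rank 1, and its Smith normal form has invariant factors (1).

Now H_k = ker ∂_k / im ∂_{k+1}, so:

  H_0: rank C_0 − rank ∂_1 = 4 − 3 = 1, and the invariant factors of ∂_1 are all 1, so H_0 = Z.
  H_1: rank ker ∂_1 − rank ∂_2 = (6 − 3) − 3 = 0, and the invariant factors of ∂_2 are all 1, so H_1 = 0.
  H_2: rank ker ∂_2 − rank ∂_3 = (4 − 3) − 1 = 0, and the invariant factors of ∂_3 are all 1, so H_2 = 0.
  H_3: rank ker ∂_3 − rank ∂_4 = (1 − 1) − 0 = 0, and there is no ∂_4, so H_3 = 0.

As a check, the Euler characteristic is 4 − 6 + 4 − 1 = 1, which agrees with 1 − 0 + 0 − 0 = 1.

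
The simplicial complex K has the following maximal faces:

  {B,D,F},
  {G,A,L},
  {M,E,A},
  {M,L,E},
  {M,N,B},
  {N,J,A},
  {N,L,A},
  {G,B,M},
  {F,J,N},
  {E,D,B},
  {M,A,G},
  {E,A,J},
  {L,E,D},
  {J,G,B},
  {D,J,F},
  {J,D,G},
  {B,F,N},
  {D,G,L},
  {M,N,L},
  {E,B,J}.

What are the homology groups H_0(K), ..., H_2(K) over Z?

Fix the vertex order A < B < D < E < F < G < J < L < M < N and write every simplex with vertices in increasing order. Then dim K = 2 and the simplices of K are:

  0-simplices (10): A, B, D, E, F, G, J, L, M, N
  1-simplices (30): AE, AG, AJ, AL, AM, AN, BD, BE, BF, BG, BJ, BM, BN, DE, DF, DG, DJ, DL, EJ, EL, EM, FJ, FN, GJ, GL, GM, JN, LM, LN, MN
  2-simplices (20): AEJ, AEM, AGL, AGM, AJN, ALN, BDE, BDF, BEJ, BFN, BGJ, BGM, BMN, DEL, DFJ, DGJ, DGL, ELM, FJN, LMN

giving chain groups C_0 ≅ Z^10, C_1 ≅ Z^30, C_2 ≅ Z^20.

The boundary map ∂_1: C_1 → C_0 maps an edge to its endpoints' difference, ∂[p,q] = q − p.
The resulting 10×30 matrix has rank 9, and its Smith normal form has invariant factors (1,1,1,1,1,1,1,1,1).

∂_2: C_2 → C_1 sends each 2-simplex [p,q,r] to [q,r] − [p,r] + [p,q]. For instance
  ∂BMN = MN − BN + BM,
  ∂DEL = EL − DL + DE.
As a 30×20 matrix over Z this has rank 20, with invariant factors (1,1,1,1,1,1,1,1,1,1,1,1,1,1,1,1,1,1,1,2).

Now H_k = ker ∂_k / im ∂_{k+1}, so:

  H_0: rank C_0 − rank ∂_1 = 10 − 9 = 1, and the invariant factors of ∂_1 are all 1, so H_0 ≅ Z.
  H_1: rank ker ∂_1 − rank ∂_2 = (30 − 9) − 20 = 1, and ∂_2 has invariant factor 2 > 1, so H_1 ≅ Z ⊕ Z/2.
  H_2: rank ker ∂_2 − rank ∂_3 = (20 − 20) − 0 = 0, and there is no ∂_3, so H_2 ≅ 0.

H_0 = Z,  H_1 = Z ⊕ Z/2,  H_2 = 0.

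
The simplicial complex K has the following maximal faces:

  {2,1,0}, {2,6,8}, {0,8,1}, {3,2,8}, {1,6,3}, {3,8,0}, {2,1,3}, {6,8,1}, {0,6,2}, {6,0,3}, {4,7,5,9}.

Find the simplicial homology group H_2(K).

H_2 ≅ 0.

Fix the vertex order 0 < 1 < 2 < 3 < 4 < 5 < 6 < 7 < 8 < 9 and write every simplex with vertices in increasing order. Then dim K = 3 and the simplices of K are:

  0-simplices (10): [0], [1], [2], [3], [4], [5], [6], [7], [8], [9]
  1-simplices (21): [0,1], [0,2], [0,3], [0,6], [0,8], [1,2], [1,3], [1,6], [1,8], [2,3], [2,6], [2,8], [3,6], [3,8], [4,5], [4,7], [4,9], [5,7], [5,9], [6,8], [7,9]
  2-simplices (14): [0,1,2], [0,1,8], [0,2,6], [0,3,6], [0,3,8], [1,2,3], [1,3,6], [1,6,8], [2,3,8], [2,6,8], [4,5,7], [4,5,9], [4,7,9], [5,7,9]
  3-simplices (1): [4,5,7,9]

Hence C_0 ≅ Z^10, C_1 ≅ Z^21, C_2 ≅ Z^14, C_3 ≅ Z^1.

∂_1: C_1 → C_0 maps an edge to its endpoints' difference, ∂[p,q] = q − p. For instance
  ∂[0,1] = [1] − [0].
This gives a 10×21 integer matrix of rank 8; reducing to Smith normal form yields diagonal entries (1,1,1,1,1,1,1,1).

∂_2: C_2 → C_1 maps a triangle to the signed sum of its edges. For instance
  ∂[0,1,8] = [1,8] − [0,8] + [0,1],
  ∂[2,6,8] = [6,8] − [2,8] + [2,6].
As a 21×14 matrix over Z this has rank 13, with invariant factors (1,1,1,1,1,1,1,1,1,1,1,1,2).

The boundary map ∂_3: C_3 → C_2 sends each 3-simplex σ to the alternating sum Σ_i (−1)^i (σ with its i-th vertex removed). For instance
  ∂[4,5,7,9] = [5,7,9] − [4,7,9] + [4,5,9] − [4,5,7].
This gives a 14×1 integer matrix of rank 1; reducing to Smith normal form yields diagonal entries (1).

Reading off H_k = ker ∂_k / im ∂_{k+1}:

  H_2: rank ker ∂_2 − rank ∂_3 = (14 − 13) − 1 = 0, and the invariant factors of ∂_3 are all 1, so H_2 ≅ 0.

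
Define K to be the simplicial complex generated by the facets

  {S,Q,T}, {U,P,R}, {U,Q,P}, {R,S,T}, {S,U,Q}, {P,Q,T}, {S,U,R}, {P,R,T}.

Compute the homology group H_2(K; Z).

H_2 ≅ Z.

Fix the vertex order P < Q < R < S < T < U and write every simplex with vertices in increasing order. Then dim K = 2 and the simplices of K are:

  0-simplices (6): P, Q, R, S, T, U
  1-simplices (12): PQ, PR, PT, PU, QS, QT, QU, RS, RT, RU, ST, SU
  2-simplices (8): PQT, PQU, PRT, PRU, QST, QSU, RST, RSU

Hence C_0 ≅ Z^6, C_1 ≅ Z^12, C_2 ≅ Z^8.

Boundary ∂_1: C_1 → C_0 sends each edge [p,q] (with p < q) to q − p. For instance
  ∂QS = S − Q.
The 6×12 boundary matrix has rank 5 and Smith normal form diag(1,1,1,1,1).

∂_2: C_2 → C_1 acts by ∂[p,q,r] = [q,r] − [p,r] + [p,q]. For instance
  ∂PRT = RT − PT + PR,
  ∂PRU = RU − PU + PR.
As a 12×8 matrix over Z this has rank 7, with invariant factors (1,1,1,1,1,1,1).

Now H_k = ker ∂_k / im ∂_{k+1}, so:

  H_2: rank ker ∂_2 − rank ∂_3 = (8 − 7) − 0 = 1, and there is no ∂_3, so H_2 = Z.

(K is a triangulation of the 2-sphere S^2.)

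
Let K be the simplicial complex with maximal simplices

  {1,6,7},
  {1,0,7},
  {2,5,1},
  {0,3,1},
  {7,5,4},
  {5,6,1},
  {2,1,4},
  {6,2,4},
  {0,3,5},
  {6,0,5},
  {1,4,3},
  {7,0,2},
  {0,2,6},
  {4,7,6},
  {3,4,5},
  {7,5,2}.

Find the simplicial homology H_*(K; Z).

We work with the vertex ordering 0 < 1 < 2 < 3 < 4 < 5 < 6 < 7. The simplices of K, each written with vertices in increasing order, are:

  0-simplices (8): [0], [1], [2], [3], [4], [5], [6], [7]
  1-simplices (24): (24 of them)
  2-simplices (16): [0,1,3], [0,1,7], [0,2,6], [0,2,7], [0,3,5], [0,5,6], [1,2,4], [1,2,5], [1,3,4], [1,5,6], [1,6,7], [2,4,6], [2,5,7], [3,4,5], [4,5,7], [4,6,7]

Hence C_0 ≅ Z^8, C_1 ≅ Z^24, C_2 ≅ Z^16.

∂_1: C_1 → C_0 maps an edge to its endpoints' difference, ∂[p,q] = q − p. For instance
  ∂[1,7] = [7] − [1].
The 8×24 boundary matrix has rank 7 and Smith normal form diag(1,1,1,1,1,1,1).

The boundary map ∂_2: C_2 → C_1 maps a triangle to the signed sum of its edges. For instance
  ∂[1,6,7] = [6,7] − [1,7] + [1,6],
  ∂[1,2,4] = [2,4] − [1,4] + [1,2].
This gives a 24×16 integer matrix of rank 15; reducing to Smith normal form yields diagonal entries (1,1,1,1,1,1,1,1,1,1,1,1,1,1,1).

Now H_k = ker ∂_k / im ∂_{k+1}, so:

  H_0: rank C_0 − rank ∂_1 = 8 − 7 = 1, and the invariant factors of ∂_1 are all 1, so H_0 ≅ Z.
  H_1: rank ker ∂_1 − rank ∂_2 = (24 − 7) − 15 = 2, and the invariant factors of ∂_2 are all 1, so H_1 ≅ Z^2.
  H_2: rank ker ∂_2 − rank ∂_3 = (16 − 15) − 0 = 1, and there is no ∂_3, so H_2 ≅ Z.

H_0 = Z,  H_1 = Z^2,  H_2 = Z.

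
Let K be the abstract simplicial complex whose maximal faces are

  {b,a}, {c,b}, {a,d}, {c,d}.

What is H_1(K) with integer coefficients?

H_1 ≅ Z.

We work with the vertex ordering a < b < c < d. The simplices of K, each written with vertices in increasing order, are:

  0-simplices (4): a, b, c, d
  1-simplices (4): ab, ad, bc, cd

giving chain groups C_0 ≅ Z^4, C_1 ≅ Z^4.

∂_1: C_1 → C_0 is given by ∂[p,q] = [q] − [p].
The resulting 4×4 matrix has rank 3, and its Smith normal form has invariant factors (1,1,1).

Reading off H_k = ker ∂_k / im ∂_{k+1}:

  H_1: rank ker ∂_1 − rank ∂_2 = (4 − 3) − 0 = 1, and there is no ∂_2, so H_1 ≅ Z.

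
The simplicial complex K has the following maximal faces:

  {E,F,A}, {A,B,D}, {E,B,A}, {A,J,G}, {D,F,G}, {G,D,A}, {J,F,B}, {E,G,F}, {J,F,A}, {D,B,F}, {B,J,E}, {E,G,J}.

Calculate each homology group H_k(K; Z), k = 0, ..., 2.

K has 7 vertices, 18 edges, 12 triangles.
rank ∂_0 = 0, rank ∂_1 = 6 ⇒ b_0 = 7 − 0 − 6 = 1; all invariant factors of ∂_1 are 1 so no torsion. So H_0 = Z.
rank ∂_1 = 6, rank ∂_2 = 12 ⇒ b_1 = 18 − 6 − 12 = 0; ∂_2 has invariant factor(s) [2] giving torsion. So H_1 = Z/2Z.
rank ∂_2 = 12, rank ∂_3 = 0 ⇒ b_2 = 12 − 12 − 0 = 0. So H_2 = 0.

H_0 ≅ Z,  H_1 ≅ Z/2Z,  H_2 = 0.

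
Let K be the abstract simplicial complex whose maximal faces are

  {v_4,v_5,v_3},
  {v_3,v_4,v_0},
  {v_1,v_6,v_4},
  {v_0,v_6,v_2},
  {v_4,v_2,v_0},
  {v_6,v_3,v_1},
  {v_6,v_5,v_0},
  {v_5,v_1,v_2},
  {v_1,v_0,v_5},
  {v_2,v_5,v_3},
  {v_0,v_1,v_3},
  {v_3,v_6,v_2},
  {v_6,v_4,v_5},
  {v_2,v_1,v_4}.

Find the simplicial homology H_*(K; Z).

Order the vertices as v_0 < v_1 < v_2 < v_3 < v_4 < v_5 < v_6. Listing each simplex with vertices in this order, K has dimension 2 with simplices:

  0-simplices (7): [v_0], [v_1], [v_2], [v_3], [v_4], [v_5], [v_6]
  1-simplices (21): (21 of them)
  2-simplices (14): (14 of them)

giving chain groups C_0 ≅ Z^7, C_1 ≅ Z^21, C_2 ≅ Z^14.

∂_1: C_1 → C_0 sends each edge [p,q] (with p < q) to q − p. For instance
  ∂[v_1,v_6] = [v_6] − [v_1].
The resulting 7×21 matrix has rank 6, and its Smith normal form has invariant factors (1,1,1,1,1,1).

∂_2: C_2 → C_1 acts by ∂[p,q,r] = [q,r] − [p,r] + [p,q]. For instance
  ∂[v_0,v_3,v_4] = [v_3,v_4] − [v_0,v_4] + [v_0,v_3],
  ∂[v_2,v_3,v_6] = [v_3,v_6] − [v_2,v_6] + [v_2,v_3].
The resulting 21×14 matrix has rank 13, and its Smith normal form has invariant factors (1,1,1,1,1,1,1,1,1,1,1,1,1).

From H_k ≅ ker(∂_k) / im(∂_{k+1}) we obtain:

  H_0: rank C_0 − rank ∂_1 = 7 − 6 = 1, and the invariant factors of ∂_1 are all 1, so H_0 ≅ Z.
  H_1: rank ker ∂_1 − rank ∂_2 = (21 − 6) − 13 = 2, and the invariant factors of ∂_2 are all 1, so H_1 ≅ Z^2.
  H_2: rank ker ∂_2 − rank ∂_3 = (14 − 13) − 0 = 1, and there is no ∂_3, so H_2 ≅ Z.

(K is a triangulation of the torus T^2.)

H_0 = Z,  H_1 = Z^2,  H_2 = Z.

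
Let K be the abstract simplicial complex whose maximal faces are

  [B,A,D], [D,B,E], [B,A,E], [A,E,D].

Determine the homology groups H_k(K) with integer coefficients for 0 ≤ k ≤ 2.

H_0 ≅ Z,  H_1 = 0,  H_2 ≅ Z.

Take the total order A < B < D < E on the vertex set. Then K (dimension 2) consists of the simplices:

  0-simplices (4): A, B, D, E
  1-simplices (6): AB, AD, AE, BD, BE, DE
  2-simplices (4): ABD, ABE, ADE, BDE

giving chain groups C_0 ≅ Z^4, C_1 ≅ Z^6, C_2 ≅ Z^4.

Boundary ∂_1: C_1 → C_0 maps an edge to its endpoints' difference, ∂[p,q] = q − p.
The resulting 4×6 matrix has rank 3, and its Smith normal form has invariant factors (1,1,1).

The boundary map ∂_2: C_2 → C_1 sends each 2-simplex [p,q,r] to [q,r] − [p,r] + [p,q]. For instance
  ∂BDE = DE − BE + BD,
  ∂ADE = DE − AE + AD.
The resulting 6×4 matrix has rank 3, and its Smith normal form has invariant factors (1,1,1).

From H_k ≅ ker(∂_k) / im(∂_{k+1}) we obtain:

  H_0: rank C_0 − rank ∂_1 = 4 − 3 = 1, and the invariant factors of ∂_1 are all 1, so H_0 ≅ Z.
  H_1: rank ker ∂_1 − rank ∂_2 = (6 − 3) − 3 = 0, and the invariant factors of ∂_2 are all 1, so H_1 ≅ 0.
  H_2: rank ker ∂_2 − rank ∂_3 = (4 − 3) − 0 = 1, and there is no ∂_3, so H_2 ≅ Z.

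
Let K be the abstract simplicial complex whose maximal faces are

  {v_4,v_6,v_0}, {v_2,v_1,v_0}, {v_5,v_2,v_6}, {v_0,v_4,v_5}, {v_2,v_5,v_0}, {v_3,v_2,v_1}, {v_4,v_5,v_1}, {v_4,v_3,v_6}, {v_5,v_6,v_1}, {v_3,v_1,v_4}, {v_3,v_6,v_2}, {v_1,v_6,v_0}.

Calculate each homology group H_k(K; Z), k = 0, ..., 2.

Take the total order v_0 < v_1 < v_2 < v_3 < v_4 < v_5 < v_6 on the vertex set. Then K (dimension 2) consists of the simplices:

  0-simplices (7): [v_0], [v_1], [v_2], [v_3], [v_4], [v_5], [v_6]
  1-simplices (18): (18 of them)
  2-simplices (12): (12 of them)

so the chain groups are C_0 ≅ Z^7, C_1 ≅ Z^18, C_2 ≅ Z^12.

∂_1: C_1 → C_0 is given by ∂[p,q] = [q] − [p].
This gives a 7×18 integer matrix of rank 6; reducing to Smith normal form yields diagonal entries (1,1,1,1,1,1).

Boundary ∂_2: C_2 → C_1 acts by ∂[p,q,r] = [q,r] − [p,r] + [p,q]. For instance
  ∂[v_1,v_3,v_4] = [v_3,v_4] − [v_1,v_4] + [v_1,v_3],
  ∂[v_0,v_1,v_2] = [v_1,v_2] − [v_0,v_2] + [v_0,v_1].
This gives a 18×12 integer matrix of rank 12; reducing to Smith normal form yields diagonal entries (1,1,1,1,1,1,1,1,1,1,1,2).

Computing H_k = (kernel of ∂_k) / (image of ∂_{k+1}):

  H_0: rank C_0 − rank ∂_1 = 7 − 6 = 1, and the invariant factors of ∂_1 are all 1, so H_0 = Z.
  H_1: rank ker ∂_1 − rank ∂_2 = (18 − 6) − 12 = 0, and ∂_2 has invariant factor 2 > 1, so H_1 = Z/2Z.
  H_2: rank ker ∂_2 − rank ∂_3 = (12 − 12) − 0 = 0, and there is no ∂_3, so H_2 = 0.

As a check, the Euler characteristic is 7 − 18 + 12 = 1, which agrees with 1 − 0 + 0 = 1.

H_0 ≅ Z,  H_1 ≅ Z/2Z,  H_2 = 0.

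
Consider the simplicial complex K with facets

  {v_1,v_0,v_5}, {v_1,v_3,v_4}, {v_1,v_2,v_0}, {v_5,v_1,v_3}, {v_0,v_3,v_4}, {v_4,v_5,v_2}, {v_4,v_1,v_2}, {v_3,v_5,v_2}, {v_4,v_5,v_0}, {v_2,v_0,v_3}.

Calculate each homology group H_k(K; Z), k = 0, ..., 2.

H_0 ≅ Z,  H_1 ≅ Z/2,  H_2 = 0.

We work with the vertex ordering v_0 < v_1 < v_2 < v_3 < v_4 < v_5. The simplices of K, each written with vertices in increasing order, are:

  0-simplices (6): [v_0], [v_1], [v_2], [v_3], [v_4], [v_5]
  1-simplices (15): (15 of them)
  2-simplices (10): [v_0,v_1,v_2], [v_0,v_1,v_5], [v_0,v_2,v_3], [v_0,v_3,v_4], [v_0,v_4,v_5], [v_1,v_2,v_4], [v_1,v_3,v_4], [v_1,v_3,v_5], [v_2,v_3,v_5], [v_2,v_4,v_5]

giving chain groups C_0 ≅ Z^6, C_1 ≅ Z^15, C_2 ≅ Z^10.

Boundary ∂_1: C_1 → C_0 sends each edge [p,q] (with p < q) to q − p.
The 6×15 boundary matrix has rank 5 and Smith normal form diag(1,1,1,1,1).

∂_2: C_2 → C_1 maps a triangle to the signed sum of its edges. For instance
  ∂[v_2,v_4,v_5] = [v_4,v_5] − [v_2,v_5] + [v_2,v_4],
  ∂[v_1,v_3,v_4] = [v_3,v_4] − [v_1,v_4] + [v_1,v_3].
This gives a 15×10 integer matrix of rank 10; reducing to Smith normal form yields diagonal entries (1,1,1,1,1,1,1,1,1,2).

Computing H_k = (kernel of ∂_k) / (image of ∂_{k+1}):

  H_0: rank C_0 − rank ∂_1 = 6 − 5 = 1, and the invariant factors of ∂_1 are all 1, so H_0 ≅ Z.
  H_1: rank ker ∂_1 − rank ∂_2 = (15 − 5) − 10 = 0, and ∂_2 has invariant factor 2 > 1, so H_1 ≅ Z/2.
  H_2: rank ker ∂_2 − rank ∂_3 = (10 − 10) − 0 = 0, and there is no ∂_3, so H_2 ≅ 0.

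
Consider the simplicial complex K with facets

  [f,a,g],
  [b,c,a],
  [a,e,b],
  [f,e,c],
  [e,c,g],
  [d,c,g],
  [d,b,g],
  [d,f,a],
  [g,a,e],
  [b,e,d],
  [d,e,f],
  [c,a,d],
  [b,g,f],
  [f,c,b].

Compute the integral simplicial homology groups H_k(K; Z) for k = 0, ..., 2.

Take the total order a < b < c < d < e < f < g on the vertex set. Then K (dimension 2) consists of the simplices:

  0-simplices (7): a, b, c, d, e, f, g
  1-simplices (21): ab, ac, ad, ae, af, ag, bc, bd, be, bf, bg, cd, ce, cf, cg, de, df, dg, ef, eg, fg
  2-simplices (14): abc, abe, acd, adf, aeg, afg, bcf, bde, bdg, bfg, cdg, cef, ceg, def

giving chain groups C_0 ≅ Z^7, C_1 ≅ Z^21, C_2 ≅ Z^14.

The boundary map ∂_1: C_1 → C_0 sends each edge [p,q] (with p < q) to q − p.
As a 7×21 matrix over Z this has rank 6, with invariant factors (1,1,1,1,1,1).

The boundary map ∂_2: C_2 → C_1 maps a triangle to the signed sum of its edges. For instance
  ∂adf = df − af + ad,
  ∂afg = fg − ag + af.
This gives a 21×14 integer matrix of rank 13; reducing to Smith normal form yields diagonal entries (1,1,1,1,1,1,1,1,1,1,1,1,1).

Now H_k = ker ∂_k / im ∂_{k+1}, so:

  H_0: rank C_0 − rank ∂_1 = 7 − 6 = 1, and the invariant factors of ∂_1 are all 1, so H_0 ≅ Z.
  H_1: rank ker ∂_1 − rank ∂_2 = (21 − 6) − 13 = 2, and the invariant factors of ∂_2 are all 1, so H_1 ≅ Z^2.
  H_2: rank ker ∂_2 − rank ∂_3 = (14 − 13) − 0 = 1, and there is no ∂_3, so H_2 ≅ Z.

(K is a triangulation of the torus T^2.)

H_0 ≅ Z,  H_1 ≅ Z^2,  H_2 ≅ Z.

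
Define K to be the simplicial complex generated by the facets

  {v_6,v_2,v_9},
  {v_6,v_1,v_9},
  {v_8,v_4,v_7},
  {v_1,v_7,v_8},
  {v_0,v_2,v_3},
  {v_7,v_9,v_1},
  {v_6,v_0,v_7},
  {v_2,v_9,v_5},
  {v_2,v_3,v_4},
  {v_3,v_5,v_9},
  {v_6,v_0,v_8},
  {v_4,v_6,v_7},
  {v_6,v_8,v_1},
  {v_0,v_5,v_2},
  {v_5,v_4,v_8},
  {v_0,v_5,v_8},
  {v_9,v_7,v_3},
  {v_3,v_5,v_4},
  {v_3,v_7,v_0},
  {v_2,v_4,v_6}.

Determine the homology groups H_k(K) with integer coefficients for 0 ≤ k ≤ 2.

K has 10 vertices, 30 edges, 20 triangles.
rank ∂_0 = 0, rank ∂_1 = 9 ⇒ b_0 = 10 − 0 − 9 = 1; all invariant factors of ∂_1 are 1 so no torsion. So H_0 = Z.
rank ∂_1 = 9, rank ∂_2 = 20 ⇒ b_1 = 30 − 9 − 20 = 1; ∂_2 has invariant factor(s) [2] giving torsion. So H_1 = Z ⊕ Z/2.
rank ∂_2 = 20, rank ∂_3 = 0 ⇒ b_2 = 20 − 20 − 0 = 0. So H_2 = 0.

H_0 = Z,  H_1 = Z ⊕ Z/2,  H_2 = 0.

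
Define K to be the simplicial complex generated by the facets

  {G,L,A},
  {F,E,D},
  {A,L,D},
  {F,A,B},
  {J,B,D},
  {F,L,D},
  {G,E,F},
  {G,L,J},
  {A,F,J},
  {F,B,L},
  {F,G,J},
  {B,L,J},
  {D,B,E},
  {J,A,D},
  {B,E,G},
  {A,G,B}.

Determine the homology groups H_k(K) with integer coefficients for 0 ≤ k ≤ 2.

H_0 ≅ Z,  H_1 ≅ Z^2,  H_2 ≅ Z.

We work with the vertex ordering A < B < D < E < F < G < J < L. The simplices of K, each written with vertices in increasing order, are:

  0-simplices (8): A, B, D, E, F, G, J, L
  1-simplices (24): AB, AD, AF, AG, AJ, AL, BD, BE, BF, BG, BJ, BL, DE, DF, DJ, DL, EF, EG, FG, FJ, FL, GJ, GL, JL
  2-simplices (16): ABF, ABG, ADJ, ADL, AFJ, AGL, BDE, BDJ, BEG, BFL, BJL, DEF, DFL, EFG, FGJ, GJL

so the chain groups are C_0 ≅ Z^8, C_1 ≅ Z^24, C_2 ≅ Z^16.

The boundary map ∂_1: C_1 → C_0 is given by ∂[p,q] = [q] − [p].
As a 8×24 matrix over Z this has rank 7, with invariant factors (1,1,1,1,1,1,1).

The boundary map ∂_2: C_2 → C_1 acts by ∂[p,q,r] = [q,r] − [p,r] + [p,q]. For instance
  ∂BEG = EG − BG + BE,
  ∂BDJ = DJ − BJ + BD.
The 24×16 boundary matrix has rank 15 and Smith normal form diag(1,1,1,1,1,1,1,1,1,1,1,1,1,1,1).

Now H_k = ker ∂_k / im ∂_{k+1}, so:

  H_0: rank C_0 − rank ∂_1 = 8 − 7 = 1, and the invariant factors of ∂_1 are all 1, so H_0 = Z.
  H_1: rank ker ∂_1 − rank ∂_2 = (24 − 7) − 15 = 2, and the invariant factors of ∂_2 are all 1, so H_1 = Z^2.
  H_2: rank ker ∂_2 − rank ∂_3 = (16 − 15) − 0 = 1, and there is no ∂_3, so H_2 = Z.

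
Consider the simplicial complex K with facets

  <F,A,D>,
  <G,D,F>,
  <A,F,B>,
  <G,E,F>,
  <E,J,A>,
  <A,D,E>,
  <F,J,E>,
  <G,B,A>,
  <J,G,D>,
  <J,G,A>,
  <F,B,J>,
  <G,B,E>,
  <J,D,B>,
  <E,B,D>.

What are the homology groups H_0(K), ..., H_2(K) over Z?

H_0 ≅ Z,  H_1 ≅ Z^2,  H_2 ≅ Z.

Order the vertices as A < B < D < E < F < G < J. Listing each simplex with vertices in this order, K has dimension 2 with simplices:

  0-simplices (7): A, B, D, E, F, G, J
  1-simplices (21): AB, AD, AE, AF, AG, AJ, BD, BE, BF, BG, BJ, DE, DF, DG, DJ, EF, EG, EJ, FG, FJ, GJ
  2-simplices (14): ABF, ABG, ADE, ADF, AEJ, AGJ, BDE, BDJ, BEG, BFJ, DFG, DGJ, EFG, EFJ

so the chain groups are C_0 ≅ Z^7, C_1 ≅ Z^21, C_2 ≅ Z^14.

∂_1: C_1 → C_0 maps an edge to its endpoints' difference, ∂[p,q] = q − p. For instance
  ∂DF = F − D.
The 7×21 boundary matrix has rank 6 and Smith normal form diag(1,1,1,1,1,1).

∂_2: C_2 → C_1 sends each 2-simplex [p,q,r] to [q,r] − [p,r] + [p,q]. For instance
  ∂ADE = DE − AE + AD,
  ∂BFJ = FJ − BJ + BF.
The 21×14 boundary matrix has rank 13 and Smith normal form diag(1,1,1,1,1,1,1,1,1,1,1,1,1).

Reading off H_k = ker ∂_k / im ∂_{k+1}:

  H_0: rank C_0 − rank ∂_1 = 7 − 6 = 1, and the invariant factors of ∂_1 are all 1, so H_0 ≅ Z.
  H_1: rank ker ∂_1 − rank ∂_2 = (21 − 6) − 13 = 2, and the invariant factors of ∂_2 are all 1, so H_1 ≅ Z^2.
  H_2: rank ker ∂_2 − rank ∂_3 = (14 − 13) − 0 = 1, and there is no ∂_3, so H_2 ≅ Z.

As a check, the Euler characteristic is 7 − 21 + 14 = 0, which agrees with 1 − 2 + 1 = 0.
(K is a triangulation of the torus T^2.)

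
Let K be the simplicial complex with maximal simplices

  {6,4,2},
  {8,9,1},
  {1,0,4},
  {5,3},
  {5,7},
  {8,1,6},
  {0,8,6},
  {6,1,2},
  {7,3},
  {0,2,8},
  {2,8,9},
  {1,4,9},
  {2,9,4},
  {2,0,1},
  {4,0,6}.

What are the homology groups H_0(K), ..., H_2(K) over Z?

H_0 = Z^2,  H_1 = Z ⊕ Z/2Z,  H_2 = 0.

Take the total order 0 < 1 < 2 < 3 < 4 < 5 < 6 < 7 < 8 < 9 on the vertex set. Then K (dimension 2) consists of the simplices:

  0-simplices (10): [0], [1], [2], [3], [4], [5], [6], [7], [8], [9]
  1-simplices (21): [0,1], [0,2], [0,4], [0,6], [0,8], [1,2], [1,4], [1,6], [1,8], [1,9], [2,4], [2,6], [2,8], [2,9], [3,5], [3,7], [4,6], [4,9], [5,7], [6,8], [8,9]
  2-simplices (12): [0,1,2], [0,1,4], [0,2,8], [0,4,6], [0,6,8], [1,2,6], [1,4,9], [1,6,8], [1,8,9], [2,4,6], [2,4,9], [2,8,9]

so the chain groups are C_0 ≅ Z^10, C_1 ≅ Z^21, C_2 ≅ Z^12.

The boundary map ∂_1: C_1 → C_0 maps an edge to its endpoints' difference, ∂[p,q] = q − p. For instance
  ∂[1,4] = [4] − [1].
As a 10×21 matrix over Z this has rank 8, with invariant factors (1,1,1,1,1,1,1,1).

The boundary map ∂_2: C_2 → C_1 acts by ∂[p,q,r] = [q,r] − [p,r] + [p,q]. For instance
  ∂[1,2,6] = [2,6] − [1,6] + [1,2],
  ∂[0,6,8] = [6,8] − [0,8] + [0,6].
The resulting 21×12 matrix has rank 12, and its Smith normal form has invariant factors (1,1,1,1,1,1,1,1,1,1,1,2).

From H_k ≅ ker(∂_k) / im(∂_{k+1}) we obtain:

  H_0: rank C_0 − rank ∂_1 = 10 − 8 = 2, and the invariant factors of ∂_1 are all 1, so H_0 ≅ Z^2.
  H_1: rank ker ∂_1 − rank ∂_2 = (21 − 8) − 12 = 1, and ∂_2 has invariant factor 2 > 1, so H_1 ≅ Z ⊕ Z/2Z.
  H_2: rank ker ∂_2 − rank ∂_3 = (12 − 12) − 0 = 0, and there is no ∂_3, so H_2 ≅ 0.

As a check, the Euler characteristic is 10 − 21 + 12 = 1, which agrees with 2 − 1 + 0 = 1.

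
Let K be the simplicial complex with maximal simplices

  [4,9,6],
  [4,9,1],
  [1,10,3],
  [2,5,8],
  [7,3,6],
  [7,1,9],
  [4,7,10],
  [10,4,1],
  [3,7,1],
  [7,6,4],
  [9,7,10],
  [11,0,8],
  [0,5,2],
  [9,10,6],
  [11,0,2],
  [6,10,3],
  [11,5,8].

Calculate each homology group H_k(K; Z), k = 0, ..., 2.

K has 12 vertices, 28 edges, 17 triangles.
rank ∂_0 = 0, rank ∂_1 = 10 ⇒ b_0 = 12 − 0 − 10 = 2; all invariant factors of ∂_1 are 1 so no torsion. So H_0 = Z^2.
rank ∂_1 = 10, rank ∂_2 = 17 ⇒ b_1 = 28 − 10 − 17 = 1; ∂_2 has invariant factor(s) [2] giving torsion. So H_1 = Z ⊕ Z_2.
rank ∂_2 = 17, rank ∂_3 = 0 ⇒ b_2 = 17 − 17 − 0 = 0. So H_2 = 0.

H_0 ≅ Z^2,  H_1 ≅ Z ⊕ Z_2,  H_2 = 0.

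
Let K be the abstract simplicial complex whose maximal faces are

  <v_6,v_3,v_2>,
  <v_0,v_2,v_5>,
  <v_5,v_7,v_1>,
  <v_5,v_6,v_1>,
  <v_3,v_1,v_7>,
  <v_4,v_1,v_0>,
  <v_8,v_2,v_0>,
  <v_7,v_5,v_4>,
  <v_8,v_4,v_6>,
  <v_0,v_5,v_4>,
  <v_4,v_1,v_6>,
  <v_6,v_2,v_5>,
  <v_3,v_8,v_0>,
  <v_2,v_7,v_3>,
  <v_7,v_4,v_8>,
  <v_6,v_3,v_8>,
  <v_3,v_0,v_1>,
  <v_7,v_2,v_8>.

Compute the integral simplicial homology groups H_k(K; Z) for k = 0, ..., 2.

H_0 = Z,  H_1 = Z ⊕ Z/2,  H_2 = 0.

K has 9 vertices, 27 edges, 18 triangles.
rank ∂_0 = 0, rank ∂_1 = 8 ⇒ b_0 = 9 − 0 − 8 = 1; all invariant factors of ∂_1 are 1 so no torsion. So H_0 = Z.
rank ∂_1 = 8, rank ∂_2 = 18 ⇒ b_1 = 27 − 8 − 18 = 1; ∂_2 has invariant factor(s) [2] giving torsion. So H_1 = Z ⊕ Z/2.
rank ∂_2 = 18, rank ∂_3 = 0 ⇒ b_2 = 18 − 18 − 0 = 0. So H_2 = 0.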